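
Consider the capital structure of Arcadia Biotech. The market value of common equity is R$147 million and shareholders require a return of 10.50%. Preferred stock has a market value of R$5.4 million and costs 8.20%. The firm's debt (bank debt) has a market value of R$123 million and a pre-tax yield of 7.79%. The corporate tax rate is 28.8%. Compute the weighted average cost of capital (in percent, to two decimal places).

8.24%

Total capital V = 147 + 5.4 + 123 = 275.4.
Equity: weight = 147/275.4 = 0.5338; cost = 10.5%.
Preferred: weight = 5.4/275.4 = 0.0196; cost = 8.2%.
Bank debt: weight = 123/275.4 = 0.4466; after-tax cost = 7.79% × (1 − 28.8%) = 5.5465%.
WACC = 0.5338 × 10.5000% + 0.0196 × 8.2000% + 0.4466 × 5.5465% = 8.2425%.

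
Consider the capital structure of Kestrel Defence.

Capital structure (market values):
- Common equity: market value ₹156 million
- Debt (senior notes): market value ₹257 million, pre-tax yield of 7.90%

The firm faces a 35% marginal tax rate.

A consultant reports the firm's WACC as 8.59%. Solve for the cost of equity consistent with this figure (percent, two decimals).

Total capital V = 156 + 257 = 413.
Equity weight = 156/413 = 0.3777.
Senior notes weight = 257/413 = 0.6223.
Debt contribution = 0.6223 × 7.9% × (1 − 35%) = 3.1954%.
Required equity contribution = 8.59% − 3.1954% = 5.3946%.
Re = 5.3946% / 0.3777 = 14.2819%.

14.28%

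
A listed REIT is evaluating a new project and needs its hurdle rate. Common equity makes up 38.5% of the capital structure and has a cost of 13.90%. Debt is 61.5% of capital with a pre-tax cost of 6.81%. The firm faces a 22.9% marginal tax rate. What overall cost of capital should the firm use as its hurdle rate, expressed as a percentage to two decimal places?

After-tax cost of debt = 6.81% × (1 − 22.9%) = 5.2505%.
WACC = 0.385 × 13.9000% + 0.615 × 5.2505% = 8.5806%.

8.58%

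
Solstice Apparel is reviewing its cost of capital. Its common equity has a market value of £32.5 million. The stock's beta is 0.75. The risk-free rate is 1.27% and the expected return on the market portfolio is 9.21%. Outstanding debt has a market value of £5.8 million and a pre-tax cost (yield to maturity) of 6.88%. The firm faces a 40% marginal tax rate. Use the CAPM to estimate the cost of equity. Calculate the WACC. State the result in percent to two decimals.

6.76%

Market risk premium = 9.21% − 1.27% = 7.94%.
Cost of equity via CAPM: Re = 1.27% + 0.75 × 7.94% = 7.2250%.
Total capital V = 32.5 + 5.8 = 38.3.
Equity: weight = 32.5/38.3 = 0.8486; cost = 7.225%.
Debt: weight = 5.8/38.3 = 0.1514; after-tax cost = 6.88% × (1 − 40%) = 4.1280%.
WACC = 0.8486 × 7.2250% + 0.1514 × 4.1280% = 6.7560%.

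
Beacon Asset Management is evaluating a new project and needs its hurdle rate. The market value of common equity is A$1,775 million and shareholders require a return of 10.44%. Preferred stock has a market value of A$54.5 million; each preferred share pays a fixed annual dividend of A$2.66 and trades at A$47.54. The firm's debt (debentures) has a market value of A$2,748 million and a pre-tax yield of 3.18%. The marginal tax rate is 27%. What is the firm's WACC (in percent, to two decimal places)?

5.51%

Cost of preferred: Rp = 2.66 / 47.54 = 5.5953%.
Total capital V = 1775 + 54.5 + 2748 = 4577.5.
Equity: weight = 1775/4577.5 = 0.3878; cost = 10.44%.
Preferred: weight = 54.5/4577.5 = 0.0119; cost = 5.5953%.
Debentures: weight = 2748/4577.5 = 0.6003; after-tax cost = 3.18% × (1 − 27%) = 2.3214%.
WACC = 0.3878 × 10.4400% + 0.0119 × 5.5953% + 0.6003 × 2.3214% = 5.5085%.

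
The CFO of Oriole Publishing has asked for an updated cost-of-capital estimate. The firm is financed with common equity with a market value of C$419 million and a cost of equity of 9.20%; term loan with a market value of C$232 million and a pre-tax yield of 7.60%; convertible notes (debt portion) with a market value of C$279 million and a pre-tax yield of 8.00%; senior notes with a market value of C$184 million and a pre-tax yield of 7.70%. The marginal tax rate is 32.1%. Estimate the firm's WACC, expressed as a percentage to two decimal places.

Total capital V = 419 + 232 + 279 + 184 = 1114.
Equity: weight = 419/1114 = 0.3761; cost = 9.2%.
Term loan: weight = 232/1114 = 0.2083; after-tax cost = 7.6% × (1 − 32.1%) = 5.1604%.
Convertible notes (debt portion): weight = 279/1114 = 0.2504; after-tax cost = 8% × (1 − 32.1%) = 5.4320%.
Senior notes: weight = 184/1114 = 0.1652; after-tax cost = 7.7% × (1 − 32.1%) = 5.2283%.
WACC = 0.3761 × 9.2000% + 0.2083 × 5.1604% + 0.2504 × 5.4320% + 0.1652 × 5.2283% = 6.7590%.

6.76%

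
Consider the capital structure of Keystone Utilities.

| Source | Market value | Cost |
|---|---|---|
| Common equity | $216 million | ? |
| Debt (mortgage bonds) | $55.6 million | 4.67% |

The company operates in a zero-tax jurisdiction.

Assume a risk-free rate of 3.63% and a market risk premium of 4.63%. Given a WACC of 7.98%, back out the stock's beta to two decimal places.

Total capital V = 216 + 55.6 = 271.6.
Equity weight = 216/271.6 = 0.7953.
Mortgage bonds weight = 55.6/271.6 = 0.2047.
Debt contribution = 0.2047 × 4.67% × (1 − 0%) = 0.9560%.
Required equity contribution = 7.98% − 0.9560% = 7.0240%  ⇒  Re = 8.8320%.
CAPM: 8.8320% = 3.63% + β × 4.63%  ⇒  β = 1.1235.

1.12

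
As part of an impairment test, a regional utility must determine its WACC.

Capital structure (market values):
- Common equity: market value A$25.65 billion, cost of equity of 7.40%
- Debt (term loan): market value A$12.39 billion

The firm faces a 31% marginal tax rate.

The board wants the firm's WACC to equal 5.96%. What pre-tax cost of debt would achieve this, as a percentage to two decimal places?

4.32%

Total capital V = 25.65 + 12.39 = 38.04.
Equity weight = 25.65/38.04 = 0.6743.
Term loan weight = 12.39/38.04 = 0.3257.
Equity contribution = 0.6743 × 7.4% = 4.9897%.
Remaining for debt = 5.96% − 4.9897% = 0.9703%.
Rd × (1 − 31%) × 0.3257 = 0.9703%  ⇒  Rd = 4.3172%.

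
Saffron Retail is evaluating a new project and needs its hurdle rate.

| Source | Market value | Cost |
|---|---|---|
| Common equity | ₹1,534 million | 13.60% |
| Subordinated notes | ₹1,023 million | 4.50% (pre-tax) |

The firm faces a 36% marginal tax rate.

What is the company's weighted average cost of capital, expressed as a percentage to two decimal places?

Total capital V = 1534 + 1023 = 2557.
Equity: weight = 1534/2557 = 0.5999; cost = 13.6%.
Subordinated notes: weight = 1023/2557 = 0.4001; after-tax cost = 4.5% × (1 − 36%) = 2.8800%.
WACC = 0.5999 × 13.6000% + 0.4001 × 2.8800% = 9.3112%.

9.31%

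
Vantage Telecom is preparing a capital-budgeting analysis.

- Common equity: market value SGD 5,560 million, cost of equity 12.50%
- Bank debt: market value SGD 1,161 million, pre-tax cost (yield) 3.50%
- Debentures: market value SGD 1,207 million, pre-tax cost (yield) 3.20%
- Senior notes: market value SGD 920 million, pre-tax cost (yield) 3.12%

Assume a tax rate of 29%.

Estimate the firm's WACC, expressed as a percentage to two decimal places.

Total capital V = 5560 + 1161 + 1207 + 920 = 8848.
Equity: weight = 5560/8848 = 0.6284; cost = 12.5%.
Bank debt: weight = 1161/8848 = 0.1312; after-tax cost = 3.5% × (1 − 29%) = 2.4850%.
Debentures: weight = 1207/8848 = 0.1364; after-tax cost = 3.2% × (1 − 29%) = 2.2720%.
Senior notes: weight = 920/8848 = 0.1040; after-tax cost = 3.12% × (1 − 29%) = 2.2152%.
WACC = 0.6284 × 12.5000% + 0.1312 × 2.4850% + 0.1364 × 2.2720% + 0.1040 × 2.2152% = 8.7212%.

8.72%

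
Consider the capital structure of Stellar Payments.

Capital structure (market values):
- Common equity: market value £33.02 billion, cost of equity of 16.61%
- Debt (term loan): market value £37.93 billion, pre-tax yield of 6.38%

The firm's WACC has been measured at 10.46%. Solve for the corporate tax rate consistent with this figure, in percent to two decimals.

Total capital V = 33.02 + 37.93 = 70.95.
Equity weight = 33.02/70.95 = 0.4654.
Term loan weight = 37.93/70.95 = 0.5346.
Equity contribution = 0.4654 × 16.61% = 7.7303%.
Debt contribution must be 10.46% − 7.7303% = 2.7297%.
0.5346 × 6.38% × (1 − T) = 2.7297%  ⇒  (1 − T) = 0.8003.
T = 19.9669%.

19.97%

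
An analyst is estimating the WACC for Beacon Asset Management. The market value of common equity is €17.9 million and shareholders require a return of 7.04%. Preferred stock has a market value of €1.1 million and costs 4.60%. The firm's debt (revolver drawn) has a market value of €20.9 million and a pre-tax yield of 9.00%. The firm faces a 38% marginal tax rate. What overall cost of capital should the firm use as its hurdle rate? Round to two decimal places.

Total capital V = 17.9 + 1.1 + 20.9 = 39.9.
Equity: weight = 17.9/39.9 = 0.4486; cost = 7.04%.
Preferred: weight = 1.1/39.9 = 0.0276; cost = 4.6%.
Revolver drawn: weight = 20.9/39.9 = 0.5238; after-tax cost = 9% × (1 − 38%) = 5.5800%.
WACC = 0.4486 × 7.0400% + 0.0276 × 4.6000% + 0.5238 × 5.5800% = 6.2080%.

6.21%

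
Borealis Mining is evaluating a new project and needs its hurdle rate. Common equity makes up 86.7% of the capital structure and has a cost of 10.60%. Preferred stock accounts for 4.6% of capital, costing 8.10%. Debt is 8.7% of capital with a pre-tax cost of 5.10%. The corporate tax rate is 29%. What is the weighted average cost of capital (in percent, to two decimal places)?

9.88%

After-tax cost of debt = 5.1% × (1 − 29%) = 3.6210%.
WACC = 0.867 × 10.6000% + 0.046 × 8.1000% + 0.087 × 3.6210% = 9.8778%.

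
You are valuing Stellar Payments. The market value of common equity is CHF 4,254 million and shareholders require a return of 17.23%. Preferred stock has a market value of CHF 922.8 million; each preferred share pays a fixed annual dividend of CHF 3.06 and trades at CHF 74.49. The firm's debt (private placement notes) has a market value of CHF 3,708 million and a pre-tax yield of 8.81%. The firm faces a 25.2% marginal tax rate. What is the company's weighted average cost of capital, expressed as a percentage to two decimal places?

Cost of preferred: Rp = 3.06 / 74.49 = 4.1079%.
Total capital V = 4254 + 922.8 + 3708 = 8884.8.
Equity: weight = 4254/8884.8 = 0.4788; cost = 17.23%.
Preferred: weight = 922.8/8884.8 = 0.1039; cost = 4.1079%.
Private placement notes: weight = 3708/8884.8 = 0.4173; after-tax cost = 8.81% × (1 − 25.2%) = 6.5899%.
WACC = 0.4788 × 17.2300% + 0.1039 × 4.1079% + 0.4173 × 6.5899% = 11.4265%.

11.43%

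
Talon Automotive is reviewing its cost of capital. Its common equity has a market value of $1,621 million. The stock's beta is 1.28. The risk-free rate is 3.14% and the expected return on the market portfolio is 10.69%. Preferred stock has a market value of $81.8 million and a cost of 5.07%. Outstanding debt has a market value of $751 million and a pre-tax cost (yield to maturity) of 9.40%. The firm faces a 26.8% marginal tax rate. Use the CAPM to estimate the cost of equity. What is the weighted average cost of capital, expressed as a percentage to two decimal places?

10.73%

Market risk premium = 10.69% − 3.14% = 7.55%.
Cost of equity via CAPM: Re = 3.14% + 1.28 × 7.55% = 12.8040%.
Total capital V = 1621 + 81.8 + 751 = 2453.8.
Equity: weight = 1621/2453.8 = 0.6606; cost = 12.804%.
Preferred: weight = 81.8/2453.8 = 0.0333; cost = 5.07%.
Debt: weight = 751/2453.8 = 0.3061; after-tax cost = 9.4% × (1 − 26.8%) = 6.8808%.
WACC = 0.6606 × 12.8040% + 0.0333 × 5.0700% + 0.3061 × 6.8808% = 10.7333%.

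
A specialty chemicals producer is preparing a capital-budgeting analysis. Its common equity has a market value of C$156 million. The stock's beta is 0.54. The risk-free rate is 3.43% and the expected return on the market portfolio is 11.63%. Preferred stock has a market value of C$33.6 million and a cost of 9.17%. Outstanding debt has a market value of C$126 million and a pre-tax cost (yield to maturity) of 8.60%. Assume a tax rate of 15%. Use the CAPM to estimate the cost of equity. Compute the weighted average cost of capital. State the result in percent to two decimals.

7.78%

Market risk premium = 11.63% − 3.43% = 8.2%.
Cost of equity via CAPM: Re = 3.43% + 0.54 × 8.2% = 7.8580%.
Total capital V = 156 + 33.6 + 126 = 315.6.
Equity: weight = 156/315.6 = 0.4943; cost = 7.858%.
Preferred: weight = 33.6/315.6 = 0.1065; cost = 9.17%.
Debt: weight = 126/315.6 = 0.3992; after-tax cost = 8.6% × (1 − 15%) = 7.3100%.
WACC = 0.4943 × 7.8580% + 0.1065 × 9.1700% + 0.3992 × 7.3100% = 7.7789%.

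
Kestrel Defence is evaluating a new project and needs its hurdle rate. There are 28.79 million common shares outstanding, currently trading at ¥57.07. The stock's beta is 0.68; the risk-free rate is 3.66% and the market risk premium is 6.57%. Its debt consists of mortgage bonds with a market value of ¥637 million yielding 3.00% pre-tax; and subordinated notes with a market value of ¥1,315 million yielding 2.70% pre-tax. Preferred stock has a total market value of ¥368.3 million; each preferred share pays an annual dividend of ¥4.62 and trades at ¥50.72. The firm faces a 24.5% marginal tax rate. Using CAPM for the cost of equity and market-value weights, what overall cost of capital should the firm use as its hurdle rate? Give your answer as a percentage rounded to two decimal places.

5.26%

Cost of equity via CAPM: Re = 3.66% + 0.68 × 6.57% = 8.1276%.
Cost of preferred: Rp = 4.62 / 50.72 = 9.1088%.
Market value of equity E = 57.07 × 28.79m = 1643.0453m.
Total capital V = 1643.0453 + 368.3 + 637 + 1315 = 3963.3453.
Equity: weight = 1643.0453/3963.3453 = 0.4146; cost = 8.1276%.
Preferred: weight = 368.3/3963.3453 = 0.0929; cost = 9.1088%.
Mortgage bonds: weight = 637/3963.3453 = 0.1607; after-tax cost = 3% × (1 − 24.5%) = 2.2650%.
Subordinated notes: weight = 1315/3963.3453 = 0.3318; after-tax cost = 2.7% × (1 − 24.5%) = 2.0385%.
WACC = 0.4146 × 8.1276% + 0.0929 × 9.1088% + 0.1607 × 2.2650% + 0.3318 × 2.0385% = 5.2562%.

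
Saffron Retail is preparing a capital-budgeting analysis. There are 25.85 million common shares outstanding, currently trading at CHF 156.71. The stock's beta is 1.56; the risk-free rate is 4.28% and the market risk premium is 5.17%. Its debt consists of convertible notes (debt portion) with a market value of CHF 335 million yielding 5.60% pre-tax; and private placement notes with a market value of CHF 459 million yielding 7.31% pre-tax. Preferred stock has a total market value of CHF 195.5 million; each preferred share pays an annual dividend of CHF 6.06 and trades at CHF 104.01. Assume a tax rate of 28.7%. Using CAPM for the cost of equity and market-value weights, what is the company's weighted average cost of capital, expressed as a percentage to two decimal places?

Cost of equity via CAPM: Re = 4.28% + 1.56 × 5.17% = 12.3452%.
Cost of preferred: Rp = 6.06 / 104.01 = 5.8264%.
Market value of equity E = 156.71 × 25.85m = 4050.9535m.
Total capital V = 4050.9535 + 195.5 + 335 + 459 = 5040.4535.
Equity: weight = 4050.9535/5040.4535 = 0.8037; cost = 12.3452%.
Preferred: weight = 195.5/5040.4535 = 0.0388; cost = 5.8264%.
Convertible notes (debt portion): weight = 335/5040.4535 = 0.0665; after-tax cost = 5.6% × (1 − 28.7%) = 3.9928%.
Private placement notes: weight = 459/5040.4535 = 0.0911; after-tax cost = 7.31% × (1 − 28.7%) = 5.2120%.
WACC = 0.8037 × 12.3452% + 0.0388 × 5.8264% + 0.0665 × 3.9928% + 0.0911 × 5.2120% = 10.8877%.

10.89%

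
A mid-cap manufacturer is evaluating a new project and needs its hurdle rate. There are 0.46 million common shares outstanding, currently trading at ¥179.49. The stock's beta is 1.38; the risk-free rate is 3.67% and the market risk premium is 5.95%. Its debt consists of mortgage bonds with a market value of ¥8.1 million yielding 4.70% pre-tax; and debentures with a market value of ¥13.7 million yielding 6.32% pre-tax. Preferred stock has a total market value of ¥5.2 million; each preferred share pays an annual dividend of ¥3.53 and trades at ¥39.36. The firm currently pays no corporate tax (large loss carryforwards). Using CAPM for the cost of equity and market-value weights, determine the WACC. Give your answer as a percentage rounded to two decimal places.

Cost of equity via CAPM: Re = 3.67% + 1.38 × 5.95% = 11.8810%.
Cost of preferred: Rp = 3.53 / 39.36 = 8.9685%.
Market value of equity E = 179.49 × 0.46m = 82.5654m.
Total capital V = 82.5654 + 5.2 + 8.1 + 13.7 = 109.5654.
Equity: weight = 82.5654/109.5654 = 0.7536; cost = 11.881%.
Preferred: weight = 5.2/109.5654 = 0.0475; cost = 8.9685%.
Mortgage bonds: weight = 8.1/109.5654 = 0.0739; after-tax cost = 4.7% × (1 − 0%) = 4.7000%.
Debentures: weight = 13.7/109.5654 = 0.1250; after-tax cost = 6.32% × (1 − 0%) = 6.3200%.
WACC = 0.7536 × 11.8810% + 0.0475 × 8.9685% + 0.0739 × 4.7000% + 0.1250 × 6.3200% = 10.5165%.

10.52%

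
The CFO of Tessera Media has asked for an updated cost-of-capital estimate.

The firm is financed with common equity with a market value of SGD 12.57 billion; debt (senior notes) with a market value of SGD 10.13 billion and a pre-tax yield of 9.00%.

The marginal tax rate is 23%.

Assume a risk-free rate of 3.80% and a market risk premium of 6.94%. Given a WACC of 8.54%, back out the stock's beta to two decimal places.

Total capital V = 12.57 + 10.13 = 22.7.
Equity weight = 12.57/22.7 = 0.5537.
Senior notes weight = 10.13/22.7 = 0.4463.
Debt contribution = 0.4463 × 9% × (1 − 23%) = 3.0926%.
Required equity contribution = 8.54% − 3.0926% = 5.4474%  ⇒  Re = 9.8375%.
CAPM: 9.8375% = 3.8% + β × 6.94%  ⇒  β = 0.8700.

0.87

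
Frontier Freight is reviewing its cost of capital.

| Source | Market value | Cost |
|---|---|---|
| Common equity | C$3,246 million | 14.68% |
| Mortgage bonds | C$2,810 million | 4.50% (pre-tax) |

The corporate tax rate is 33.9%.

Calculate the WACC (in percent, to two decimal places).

9.25%

Total capital V = 3246 + 2810 = 6056.
Equity: weight = 3246/6056 = 0.5360; cost = 14.68%.
Mortgage bonds: weight = 2810/6056 = 0.4640; after-tax cost = 4.5% × (1 − 33.9%) = 2.9745%.
WACC = 0.5360 × 14.6800% + 0.4640 × 2.9745% = 9.2486%.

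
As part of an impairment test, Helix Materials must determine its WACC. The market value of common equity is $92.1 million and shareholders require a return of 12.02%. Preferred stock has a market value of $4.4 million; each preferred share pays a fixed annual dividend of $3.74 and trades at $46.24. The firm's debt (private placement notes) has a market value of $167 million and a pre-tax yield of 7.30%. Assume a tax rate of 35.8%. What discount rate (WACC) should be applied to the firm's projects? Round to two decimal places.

7.31%

Cost of preferred: Rp = 3.74 / 46.24 = 8.0882%.
Total capital V = 92.1 + 4.4 + 167 = 263.5.
Equity: weight = 92.1/263.5 = 0.3495; cost = 12.02%.
Preferred: weight = 4.4/263.5 = 0.0167; cost = 8.0882%.
Private placement notes: weight = 167/263.5 = 0.6338; after-tax cost = 7.3% × (1 − 35.8%) = 4.6866%.
WACC = 0.3495 × 12.0200% + 0.0167 × 8.0882% + 0.6338 × 4.6866% = 7.3066%.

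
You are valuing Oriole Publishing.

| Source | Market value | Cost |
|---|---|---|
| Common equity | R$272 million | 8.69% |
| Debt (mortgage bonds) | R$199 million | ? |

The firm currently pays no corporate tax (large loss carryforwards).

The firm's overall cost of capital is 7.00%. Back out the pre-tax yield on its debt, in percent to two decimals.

4.69%

Total capital V = 272 + 199 = 471.
Equity weight = 272/471 = 0.5775.
Mortgage bonds weight = 199/471 = 0.4225.
Equity contribution = 0.5775 × 8.69% = 5.0184%.
Remaining for debt = 7.0% − 5.0184% = 1.9816%.
Rd × (1 − 0%) × 0.4225 = 1.9816%  ⇒  Rd = 4.6901%.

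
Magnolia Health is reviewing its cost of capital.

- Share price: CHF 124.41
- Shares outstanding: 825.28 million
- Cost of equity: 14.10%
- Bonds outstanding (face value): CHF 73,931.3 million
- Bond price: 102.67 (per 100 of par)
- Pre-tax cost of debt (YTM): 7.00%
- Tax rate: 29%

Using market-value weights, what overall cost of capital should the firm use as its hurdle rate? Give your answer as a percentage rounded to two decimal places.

10.22%

Market value of equity E = 124.41 × 825.28m = 102673.0848m. Market value of debt D = 73931.3m × 102.67/100 = 75905.26571m.
Total capital V = 102673.0848 + 75905.26571 = 178578.35051.
Equity: weight = 102673.0848/178578.35051 = 0.5749; cost = 14.1%.
Bonds outstanding: weight = 75905.26571/178578.35051 = 0.4251; after-tax cost = 7% × (1 − 29%) = 4.9700%.
WACC = 0.5749 × 14.1000% + 0.4251 × 4.9700% = 10.2193%.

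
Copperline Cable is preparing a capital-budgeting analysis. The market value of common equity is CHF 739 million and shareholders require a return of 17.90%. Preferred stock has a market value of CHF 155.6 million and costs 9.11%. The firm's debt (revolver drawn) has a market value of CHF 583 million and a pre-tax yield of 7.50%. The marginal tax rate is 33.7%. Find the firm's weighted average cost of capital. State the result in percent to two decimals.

Total capital V = 739 + 155.6 + 583 = 1477.6.
Equity: weight = 739/1477.6 = 0.5001; cost = 17.9%.
Preferred: weight = 155.6/1477.6 = 0.1053; cost = 9.11%.
Revolver drawn: weight = 583/1477.6 = 0.3946; after-tax cost = 7.5% × (1 − 33.7%) = 4.9725%.
WACC = 0.5001 × 17.9000% + 0.1053 × 9.1100% + 0.3946 × 4.9725% = 11.8737%.

11.87%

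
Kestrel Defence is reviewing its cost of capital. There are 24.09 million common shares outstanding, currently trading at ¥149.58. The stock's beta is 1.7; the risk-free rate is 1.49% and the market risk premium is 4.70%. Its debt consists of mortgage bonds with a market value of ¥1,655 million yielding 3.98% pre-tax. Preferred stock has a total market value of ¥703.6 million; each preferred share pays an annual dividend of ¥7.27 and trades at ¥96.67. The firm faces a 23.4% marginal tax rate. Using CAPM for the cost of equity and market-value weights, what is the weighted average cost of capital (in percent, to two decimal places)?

7.46%

Cost of equity via CAPM: Re = 1.49% + 1.7 × 4.7% = 9.4800%.
Cost of preferred: Rp = 7.27 / 96.67 = 7.5204%.
Market value of equity E = 149.58 × 24.09m = 3603.3822m.
Total capital V = 3603.3822 + 703.6 + 1655 = 5961.9822.
Equity: weight = 3603.3822/5961.9822 = 0.6044; cost = 9.48%.
Preferred: weight = 703.6/5961.9822 = 0.1180; cost = 7.5204%.
Mortgage bonds: weight = 1655/5961.9822 = 0.2776; after-tax cost = 3.98% × (1 − 23.4%) = 3.0487%.
WACC = 0.6044 × 9.4800% + 0.1180 × 7.5204% + 0.2776 × 3.0487% = 7.4635%.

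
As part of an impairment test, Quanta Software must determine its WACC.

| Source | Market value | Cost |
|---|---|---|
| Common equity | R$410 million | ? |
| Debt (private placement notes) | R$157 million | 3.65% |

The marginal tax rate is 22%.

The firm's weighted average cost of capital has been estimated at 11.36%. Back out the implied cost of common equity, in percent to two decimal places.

14.62%

Total capital V = 410 + 157 = 567.
Equity weight = 410/567 = 0.7231.
Private placement notes weight = 157/567 = 0.2769.
Debt contribution = 0.2769 × 3.65% × (1 − 22%) = 0.7883%.
Required equity contribution = 11.36% − 0.7883% = 10.5717%.
Re = 10.5717% / 0.7231 = 14.6199%.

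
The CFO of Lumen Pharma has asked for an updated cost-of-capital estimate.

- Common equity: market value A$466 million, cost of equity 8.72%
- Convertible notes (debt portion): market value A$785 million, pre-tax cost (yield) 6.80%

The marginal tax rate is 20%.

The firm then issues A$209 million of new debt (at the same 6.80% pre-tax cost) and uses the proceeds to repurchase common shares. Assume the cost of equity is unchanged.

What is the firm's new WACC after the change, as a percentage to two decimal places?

After the change:
Total capital V = 257 + 994 = 1251.
Equity: weight = 257/1251 = 0.2054; cost = 8.72%.
Convertible notes (debt portion): weight = 994/1251 = 0.7946; after-tax cost = 6.8% × (1 − 20%) = 5.4400%.
WACC = 0.2054 × 8.7200% + 0.7946 × 5.4400% = 6.1138%.

6.11%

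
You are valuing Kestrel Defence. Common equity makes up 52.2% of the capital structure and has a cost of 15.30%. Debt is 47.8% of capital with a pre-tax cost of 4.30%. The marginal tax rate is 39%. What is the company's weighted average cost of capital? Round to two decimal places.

After-tax cost of debt = 4.3% × (1 − 39%) = 2.6230%.
WACC = 0.522 × 15.3000% + 0.478 × 2.6230% = 9.2404%.

9.24%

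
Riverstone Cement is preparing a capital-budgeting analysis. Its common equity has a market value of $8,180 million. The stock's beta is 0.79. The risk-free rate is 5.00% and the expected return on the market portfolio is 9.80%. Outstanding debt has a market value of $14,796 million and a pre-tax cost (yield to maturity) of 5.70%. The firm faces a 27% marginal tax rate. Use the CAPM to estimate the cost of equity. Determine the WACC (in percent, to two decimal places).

5.81%

Market risk premium = 9.8% − 5.0% = 4.8%.
Cost of equity via CAPM: Re = 5.0% + 0.79 × 4.8% = 8.7920%.
Total capital V = 8180 + 14796 = 22976.
Equity: weight = 8180/22976 = 0.3560; cost = 8.792%.
Debt: weight = 14796/22976 = 0.6440; after-tax cost = 5.7% × (1 − 27%) = 4.1610%.
WACC = 0.3560 × 8.7920% + 0.6440 × 4.1610% = 5.8097%.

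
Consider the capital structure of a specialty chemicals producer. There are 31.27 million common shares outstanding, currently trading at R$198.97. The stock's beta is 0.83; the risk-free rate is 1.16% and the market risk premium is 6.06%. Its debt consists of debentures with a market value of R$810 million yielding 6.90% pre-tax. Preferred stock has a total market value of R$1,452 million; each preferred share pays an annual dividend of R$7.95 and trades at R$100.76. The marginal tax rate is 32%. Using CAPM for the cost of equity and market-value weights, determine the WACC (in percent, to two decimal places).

Cost of equity via CAPM: Re = 1.16% + 0.83 × 6.06% = 6.1898%.
Cost of preferred: Rp = 7.95 / 100.76 = 7.8900%.
Market value of equity E = 198.97 × 31.27m = 6221.7919m.
Total capital V = 6221.7919 + 1452 + 810 = 8483.7919.
Equity: weight = 6221.7919/8483.7919 = 0.7334; cost = 6.1898%.
Preferred: weight = 1452/8483.7919 = 0.1711; cost = 7.89%.
Debentures: weight = 810/8483.7919 = 0.0955; after-tax cost = 6.9% × (1 − 32%) = 4.6920%.
WACC = 0.7334 × 6.1898% + 0.1711 × 7.8900% + 0.0955 × 4.6920% = 6.3378%.

6.34%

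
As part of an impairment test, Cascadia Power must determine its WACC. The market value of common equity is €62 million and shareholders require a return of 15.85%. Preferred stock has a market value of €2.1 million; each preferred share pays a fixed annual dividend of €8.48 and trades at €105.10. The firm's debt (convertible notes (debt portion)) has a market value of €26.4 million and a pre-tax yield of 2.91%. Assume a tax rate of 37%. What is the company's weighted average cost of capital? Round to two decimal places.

Cost of preferred: Rp = 8.48 / 105.1 = 8.0685%.
Total capital V = 62 + 2.1 + 26.4 = 90.5.
Equity: weight = 62/90.5 = 0.6851; cost = 15.85%.
Preferred: weight = 2.1/90.5 = 0.0232; cost = 8.0685%.
Convertible notes (debt portion): weight = 26.4/90.5 = 0.2917; after-tax cost = 2.91% × (1 − 37%) = 1.8333%.
WACC = 0.6851 × 15.8500% + 0.0232 × 8.0685% + 0.2917 × 1.8333% = 11.5806%.

11.58%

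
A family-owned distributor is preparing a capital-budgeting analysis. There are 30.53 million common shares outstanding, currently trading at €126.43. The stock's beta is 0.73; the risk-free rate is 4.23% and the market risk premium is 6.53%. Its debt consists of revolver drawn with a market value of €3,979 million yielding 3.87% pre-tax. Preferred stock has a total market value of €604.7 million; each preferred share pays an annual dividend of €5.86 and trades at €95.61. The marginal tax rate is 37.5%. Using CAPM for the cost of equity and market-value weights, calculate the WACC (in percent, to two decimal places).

5.69%

Cost of equity via CAPM: Re = 4.23% + 0.73 × 6.53% = 8.9969%.
Cost of preferred: Rp = 5.86 / 95.61 = 6.1291%.
Market value of equity E = 126.43 × 30.53m = 3859.9079m.
Total capital V = 3859.9079 + 604.7 + 3979 = 8443.6079.
Equity: weight = 3859.9079/8443.6079 = 0.4571; cost = 8.9969%.
Preferred: weight = 604.7/8443.6079 = 0.0716; cost = 6.1291%.
Revolver drawn: weight = 3979/8443.6079 = 0.4712; after-tax cost = 3.87% × (1 − 37.5%) = 2.4188%.
WACC = 0.4571 × 8.9969% + 0.0716 × 6.1291% + 0.4712 × 2.4188% = 5.6916%.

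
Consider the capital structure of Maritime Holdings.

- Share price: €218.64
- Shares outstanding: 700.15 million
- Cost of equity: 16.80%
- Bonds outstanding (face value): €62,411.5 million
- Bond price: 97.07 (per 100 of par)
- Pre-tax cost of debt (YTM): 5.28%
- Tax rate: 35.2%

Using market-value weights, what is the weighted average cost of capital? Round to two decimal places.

Market value of equity E = 218.64 × 700.15m = 153080.796m. Market value of debt D = 62411.5m × 97.07/100 = 60582.84305m.
Total capital V = 153080.796 + 60582.84305 = 213663.63905.
Equity: weight = 153080.796/213663.63905 = 0.7165; cost = 16.8%.
Bonds outstanding: weight = 60582.84305/213663.63905 = 0.2835; after-tax cost = 5.28% × (1 − 35.2%) = 3.4214%.
WACC = 0.7165 × 16.8000% + 0.2835 × 3.4214% = 13.0066%.

13.01%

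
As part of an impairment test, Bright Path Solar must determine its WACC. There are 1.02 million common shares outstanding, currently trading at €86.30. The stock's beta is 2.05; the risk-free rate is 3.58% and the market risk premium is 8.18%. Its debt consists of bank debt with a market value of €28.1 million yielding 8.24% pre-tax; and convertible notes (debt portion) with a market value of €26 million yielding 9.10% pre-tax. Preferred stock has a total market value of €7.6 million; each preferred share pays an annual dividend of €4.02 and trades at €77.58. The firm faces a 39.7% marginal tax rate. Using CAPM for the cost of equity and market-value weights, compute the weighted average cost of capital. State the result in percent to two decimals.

14.11%

Cost of equity via CAPM: Re = 3.58% + 2.05 × 8.18% = 20.3490%.
Cost of preferred: Rp = 4.02 / 77.58 = 5.1817%.
Market value of equity E = 86.3 × 1.02m = 88.026m.
Total capital V = 88.026 + 7.6 + 28.1 + 26 = 149.726.
Equity: weight = 88.026/149.726 = 0.5879; cost = 20.349%.
Preferred: weight = 7.6/149.726 = 0.0508; cost = 5.1817%.
Bank debt: weight = 28.1/149.726 = 0.1877; after-tax cost = 8.24% × (1 − 39.7%) = 4.9687%.
Convertible notes (debt portion): weight = 26/149.726 = 0.1737; after-tax cost = 9.1% × (1 − 39.7%) = 5.4873%.
WACC = 0.5879 × 20.3490% + 0.0508 × 5.1817% + 0.1877 × 4.9687% + 0.1737 × 5.4873% = 14.1119%.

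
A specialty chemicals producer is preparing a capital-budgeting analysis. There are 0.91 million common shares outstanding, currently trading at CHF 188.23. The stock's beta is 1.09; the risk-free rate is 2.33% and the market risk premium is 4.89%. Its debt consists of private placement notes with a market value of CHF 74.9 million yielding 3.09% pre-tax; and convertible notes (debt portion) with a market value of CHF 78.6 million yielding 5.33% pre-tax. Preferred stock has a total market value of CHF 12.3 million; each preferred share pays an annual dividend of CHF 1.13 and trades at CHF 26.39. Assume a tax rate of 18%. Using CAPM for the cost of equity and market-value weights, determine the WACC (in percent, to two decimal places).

Cost of equity via CAPM: Re = 2.33% + 1.09 × 4.89% = 7.6601%.
Cost of preferred: Rp = 1.13 / 26.39 = 4.2819%.
Market value of equity E = 188.23 × 0.91m = 171.2893m.
Total capital V = 171.2893 + 12.3 + 74.9 + 78.6 = 337.0893.
Equity: weight = 171.2893/337.0893 = 0.5081; cost = 7.6601%.
Preferred: weight = 12.3/337.0893 = 0.0365; cost = 4.2819%.
Private placement notes: weight = 74.9/337.0893 = 0.2222; after-tax cost = 3.09% × (1 − 18%) = 2.5338%.
Convertible notes (debt portion): weight = 78.6/337.0893 = 0.2332; after-tax cost = 5.33% × (1 − 18%) = 4.3706%.
WACC = 0.5081 × 7.6601% + 0.0365 × 4.2819% + 0.2222 × 2.5338% + 0.2332 × 4.3706% = 5.6308%.

5.63%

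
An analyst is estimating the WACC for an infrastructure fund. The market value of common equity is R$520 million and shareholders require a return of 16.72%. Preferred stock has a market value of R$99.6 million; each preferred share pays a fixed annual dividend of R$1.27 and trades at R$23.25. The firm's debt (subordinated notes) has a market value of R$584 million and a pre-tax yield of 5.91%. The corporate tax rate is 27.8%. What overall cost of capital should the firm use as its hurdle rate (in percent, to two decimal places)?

9.75%

Cost of preferred: Rp = 1.27 / 23.25 = 5.4624%.
Total capital V = 520 + 99.6 + 584 = 1203.6.
Equity: weight = 520/1203.6 = 0.4320; cost = 16.72%.
Preferred: weight = 99.6/1203.6 = 0.0828; cost = 5.4624%.
Subordinated notes: weight = 584/1203.6 = 0.4852; after-tax cost = 5.91% × (1 − 27.8%) = 4.2670%.
WACC = 0.4320 × 16.7200% + 0.0828 × 5.4624% + 0.4852 × 4.2670% = 9.7461%.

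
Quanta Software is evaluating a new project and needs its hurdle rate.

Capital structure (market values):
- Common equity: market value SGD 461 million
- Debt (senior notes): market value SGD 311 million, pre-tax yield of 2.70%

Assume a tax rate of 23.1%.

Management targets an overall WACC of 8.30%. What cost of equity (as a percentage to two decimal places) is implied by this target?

Total capital V = 461 + 311 = 772.
Equity weight = 461/772 = 0.5972.
Senior notes weight = 311/772 = 0.4028.
Debt contribution = 0.4028 × 2.7% × (1 − 23.1%) = 0.8364%.
Required equity contribution = 8.3% − 0.8364% = 7.4636%.
Re = 7.4636% / 0.5972 = 12.4986%.

12.50%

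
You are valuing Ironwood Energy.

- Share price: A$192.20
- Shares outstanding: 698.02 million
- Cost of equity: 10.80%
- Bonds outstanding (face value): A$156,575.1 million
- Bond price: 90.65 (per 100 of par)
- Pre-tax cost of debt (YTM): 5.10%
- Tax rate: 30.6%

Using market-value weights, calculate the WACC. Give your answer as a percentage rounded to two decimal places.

7.07%

Market value of equity E = 192.2 × 698.02m = 134159.444m. Market value of debt D = 156575.1m × 90.65/100 = 141935.32815m.
Total capital V = 134159.444 + 141935.32815 = 276094.77215.
Equity: weight = 134159.444/276094.77215 = 0.4859; cost = 10.8%.
Bonds outstanding: weight = 141935.32815/276094.77215 = 0.5141; after-tax cost = 5.1% × (1 − 30.6%) = 3.5394%.
WACC = 0.4859 × 10.8000% + 0.5141 × 3.5394% = 7.0675%.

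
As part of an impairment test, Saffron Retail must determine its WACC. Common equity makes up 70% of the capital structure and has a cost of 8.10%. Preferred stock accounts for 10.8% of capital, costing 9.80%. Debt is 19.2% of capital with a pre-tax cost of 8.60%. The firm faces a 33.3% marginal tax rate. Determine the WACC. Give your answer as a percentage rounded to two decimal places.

7.83%

After-tax cost of debt = 8.6% × (1 − 33.3%) = 5.7362%.
WACC = 0.700 × 8.1000% + 0.108 × 9.8000% + 0.192 × 5.7362% = 7.8298%.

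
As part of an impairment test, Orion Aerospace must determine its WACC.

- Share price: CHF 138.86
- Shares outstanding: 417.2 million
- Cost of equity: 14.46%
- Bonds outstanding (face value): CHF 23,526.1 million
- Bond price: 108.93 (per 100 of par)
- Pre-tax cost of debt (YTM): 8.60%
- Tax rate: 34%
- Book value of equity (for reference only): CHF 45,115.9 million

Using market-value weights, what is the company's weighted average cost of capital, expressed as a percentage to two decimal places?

Market value of equity E = 138.86 × 417.2m = 57932.392m. Market value of debt D = 23526.1m × 108.93/100 = 25626.98073m.
Total capital V = 57932.392 + 25626.98073 = 83559.37273.
Equity: weight = 57932.392/83559.37273 = 0.6933; cost = 14.46%.
Bonds outstanding: weight = 25626.98073/83559.37273 = 0.3067; after-tax cost = 8.6% × (1 − 34%) = 5.6760%.
WACC = 0.6933 × 14.4600% + 0.3067 × 5.6760% = 11.7660%.

11.77%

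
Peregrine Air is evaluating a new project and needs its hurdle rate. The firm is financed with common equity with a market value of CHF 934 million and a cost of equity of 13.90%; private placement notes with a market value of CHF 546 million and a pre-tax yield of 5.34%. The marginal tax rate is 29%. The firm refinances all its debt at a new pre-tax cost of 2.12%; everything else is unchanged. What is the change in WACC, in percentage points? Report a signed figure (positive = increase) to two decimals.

-0.84 pp

Current WACC:
Total capital V = 934 + 546 = 1480.
Equity: weight = 934/1480 = 0.6311; cost = 13.9%.
Private placement notes: weight = 546/1480 = 0.3689; after-tax cost = 5.34% × (1 − 29%) = 3.7914%.
WACC = 0.6311 × 13.9000% + 0.3689 × 3.7914% = 10.1707%.
After the change:
Total capital V = 934 + 546 = 1480.
Equity: weight = 934/1480 = 0.6311; cost = 13.9%.
Private placement notes: weight = 546/1480 = 0.3689; after-tax cost = 2.12% × (1 − 29%) = 1.5052%.
WACC = 0.6311 × 13.9000% + 0.3689 × 1.5052% = 9.3273%.
Change in WACC = 9.3273% − 10.1707% = -0.8434 pp.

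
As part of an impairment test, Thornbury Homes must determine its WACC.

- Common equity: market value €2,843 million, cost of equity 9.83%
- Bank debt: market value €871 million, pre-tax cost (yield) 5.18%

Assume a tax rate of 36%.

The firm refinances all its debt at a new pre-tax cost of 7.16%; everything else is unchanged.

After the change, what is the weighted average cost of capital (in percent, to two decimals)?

After the change:
Total capital V = 2843 + 871 = 3714.
Equity: weight = 2843/3714 = 0.7655; cost = 9.83%.
Bank debt: weight = 871/3714 = 0.2345; after-tax cost = 7.16% × (1 − 36%) = 4.5824%.
WACC = 0.7655 × 9.8300% + 0.2345 × 4.5824% = 8.5993%.

8.60%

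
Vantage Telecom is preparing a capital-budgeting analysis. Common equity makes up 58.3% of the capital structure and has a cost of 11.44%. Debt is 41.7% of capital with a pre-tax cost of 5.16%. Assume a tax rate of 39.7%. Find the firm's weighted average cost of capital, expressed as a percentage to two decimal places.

7.97%

After-tax cost of debt = 5.16% × (1 − 39.7%) = 3.1115%.
WACC = 0.583 × 11.4400% + 0.417 × 3.1115% = 7.9670%.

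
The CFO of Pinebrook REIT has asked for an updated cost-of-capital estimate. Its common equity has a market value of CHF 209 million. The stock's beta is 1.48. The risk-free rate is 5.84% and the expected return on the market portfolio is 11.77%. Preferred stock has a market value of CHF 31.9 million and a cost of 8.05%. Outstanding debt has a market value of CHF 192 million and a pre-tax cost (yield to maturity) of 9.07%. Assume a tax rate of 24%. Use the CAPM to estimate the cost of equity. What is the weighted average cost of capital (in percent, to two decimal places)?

10.71%

Market risk premium = 11.77% − 5.84% = 5.93%.
Cost of equity via CAPM: Re = 5.84% + 1.48 × 5.93% = 14.6164%.
Total capital V = 209 + 31.9 + 192 = 432.9.
Equity: weight = 209/432.9 = 0.4828; cost = 14.6164%.
Preferred: weight = 31.9/432.9 = 0.0737; cost = 8.05%.
Debt: weight = 192/432.9 = 0.4435; after-tax cost = 9.07% × (1 − 24%) = 6.8932%.
WACC = 0.4828 × 14.6164% + 0.0737 × 8.0500% + 0.4435 × 6.8932% = 10.7071%.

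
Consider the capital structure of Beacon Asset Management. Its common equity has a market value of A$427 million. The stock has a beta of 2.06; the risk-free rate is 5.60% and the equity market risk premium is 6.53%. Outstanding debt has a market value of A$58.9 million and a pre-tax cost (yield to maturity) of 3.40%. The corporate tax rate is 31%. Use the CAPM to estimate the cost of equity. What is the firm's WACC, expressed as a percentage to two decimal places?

Cost of equity via CAPM: Re = 5.6% + 2.06 × 6.53% = 19.0518%.
Total capital V = 427 + 58.9 = 485.9.
Equity: weight = 427/485.9 = 0.8788; cost = 19.0518%.
Debt: weight = 58.9/485.9 = 0.1212; after-tax cost = 3.4% × (1 − 31%) = 2.3460%.
WACC = 0.8788 × 19.0518% + 0.1212 × 2.3460% = 17.0268%.

17.03%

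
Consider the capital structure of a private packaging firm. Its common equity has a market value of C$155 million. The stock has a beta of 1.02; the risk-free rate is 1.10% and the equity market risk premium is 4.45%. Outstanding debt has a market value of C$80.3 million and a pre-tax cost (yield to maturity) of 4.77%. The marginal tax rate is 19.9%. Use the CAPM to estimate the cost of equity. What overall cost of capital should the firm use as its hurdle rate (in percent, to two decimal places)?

5.02%

Cost of equity via CAPM: Re = 1.1% + 1.02 × 4.45% = 5.6390%.
Total capital V = 155 + 80.3 = 235.3.
Equity: weight = 155/235.3 = 0.6587; cost = 5.639%.
Debt: weight = 80.3/235.3 = 0.3413; after-tax cost = 4.77% × (1 − 19.9%) = 3.8208%.
WACC = 0.6587 × 5.6390% + 0.3413 × 3.8208% = 5.0185%.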